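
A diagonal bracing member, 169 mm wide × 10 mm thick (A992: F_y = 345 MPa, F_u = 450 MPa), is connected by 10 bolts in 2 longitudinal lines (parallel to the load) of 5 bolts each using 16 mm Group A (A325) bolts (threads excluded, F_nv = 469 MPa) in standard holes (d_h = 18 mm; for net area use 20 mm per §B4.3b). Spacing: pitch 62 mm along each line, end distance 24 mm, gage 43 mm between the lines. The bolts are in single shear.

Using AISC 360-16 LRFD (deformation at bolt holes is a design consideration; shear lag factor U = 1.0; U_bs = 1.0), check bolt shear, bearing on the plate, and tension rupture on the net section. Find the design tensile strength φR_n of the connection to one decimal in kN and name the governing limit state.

435.4 kN (net-section rupture governs)

Bolt shear: A_b = π(16)²/4 = 201.06 mm². φR_n = 0.75 × 469 × 201.06 × 10 × 1 = 707.2 kN.
Bearing (10 mm plate, F_u = 450 MPa): end bolts L_c = 24 − 18/2 = 15, R_n = min(1.2×15×10×450, 2.4×16×10×450) = 81 kN/bolt; interior L_c = 62 − 18 = 44, R_n = 172.8 kN/bolt. φR_n = 0.75 × (2×81 + 8×172.8) = 1158.3 kN.
Tension rupture (net): A_n = (169 − 2×20)×10 = 1290 mm² (U = 1.0, A_e = A_n). φR_n = 0.75 × 450 × 1290 = 435.4 kN.
Governing: min(707.2, 1158.3, 435.4) = 435.4 kN → net-section rupture.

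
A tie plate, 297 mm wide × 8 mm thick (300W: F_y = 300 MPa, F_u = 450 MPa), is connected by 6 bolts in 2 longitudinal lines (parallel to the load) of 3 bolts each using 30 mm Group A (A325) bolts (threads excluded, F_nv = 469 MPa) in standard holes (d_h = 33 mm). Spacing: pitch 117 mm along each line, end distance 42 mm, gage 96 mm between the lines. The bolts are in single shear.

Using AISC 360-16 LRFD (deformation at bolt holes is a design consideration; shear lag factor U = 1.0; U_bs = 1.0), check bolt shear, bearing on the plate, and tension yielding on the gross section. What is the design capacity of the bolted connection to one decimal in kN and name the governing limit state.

641.5 kN (gross-section yield governs)

Bolt shear: A_b = π(30)²/4 = 706.86 mm². φR_n = 0.75 × 469 × 706.86 × 6 × 1 = 1491.8 kN.
Bearing (8 mm plate, F_u = 450 MPa): end bolts L_c = 42 − 33/2 = 25.5, R_n = min(1.2×25.5×8×450, 2.4×30×8×450) = 110.16 kN/bolt; interior L_c = 117 − 33 = 84, R_n = 259.2 kN/bolt. φR_n = 0.75 × (2×110.16 + 4×259.2) = 942.8 kN.
Tension yield (gross): A_g = 297×8 = 2376 mm². φR_n = 0.90 × 300 × 2376 = 641.5 kN.
Governing: min(1491.8, 942.8, 641.5) = 641.5 kN → gross-section yield.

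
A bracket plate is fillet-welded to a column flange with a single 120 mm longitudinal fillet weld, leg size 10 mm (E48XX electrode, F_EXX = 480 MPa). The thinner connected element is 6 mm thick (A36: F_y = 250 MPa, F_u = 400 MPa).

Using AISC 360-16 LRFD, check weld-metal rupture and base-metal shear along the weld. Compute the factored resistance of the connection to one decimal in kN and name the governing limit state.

108.0 kN (base-metal shear governs)

Weld metal: throat = 0.707×10 = 7.07 mm, L = 120 mm. φR_n = 0.75 × 0.6 × 480 × 7.07 × 120 = 183.3 kN.
Base metal shear (6 mm plate): yield φR_n = 1.0×0.6×250×6×120 = 108.0 kN; rupture φR_n = 0.75×0.6×400×6×120 = 129.6 kN; take 108.0 kN (yield).
Governing: min(183.3, 108.0) = 108.0 kN → base-metal shear.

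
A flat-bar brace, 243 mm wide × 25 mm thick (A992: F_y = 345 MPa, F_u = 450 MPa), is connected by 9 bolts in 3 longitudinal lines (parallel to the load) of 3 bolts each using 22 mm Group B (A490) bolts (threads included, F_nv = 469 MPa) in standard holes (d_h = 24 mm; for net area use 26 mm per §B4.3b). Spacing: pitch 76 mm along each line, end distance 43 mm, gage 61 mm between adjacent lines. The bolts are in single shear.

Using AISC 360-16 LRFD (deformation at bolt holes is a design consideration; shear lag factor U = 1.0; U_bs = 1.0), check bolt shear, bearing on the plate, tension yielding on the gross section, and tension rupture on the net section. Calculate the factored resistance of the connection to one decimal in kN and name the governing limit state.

1203.4 kN (bolt shear governs)

Bolt shear: A_b = π(22)²/4 = 380.13 mm². φR_n = 0.75 × 469 × 380.13 × 9 × 1 = 1203.4 kN.
Bearing (25 mm plate, F_u = 450 MPa): end bolts L_c = 43 − 24/2 = 31, R_n = min(1.2×31×25×450, 2.4×22×25×450) = 418.5 kN/bolt; interior L_c = 76 − 24 = 52, R_n = 594 kN/bolt. φR_n = 0.75 × (3×418.5 + 6×594) = 3614.6 kN.
Tension yield (gross): A_g = 243×25 = 6075 mm². φR_n = 0.90 × 345 × 6075 = 1886.3 kN.
Tension rupture (net): A_n = (243 − 3×26)×25 = 4125 mm² (U = 1.0, A_e = A_n). φR_n = 0.75 × 450 × 4125 = 1392.2 kN.
Governing: min(1203.4, 3614.6, 1886.3, 1392.2) = 1203.4 kN → bolt shear.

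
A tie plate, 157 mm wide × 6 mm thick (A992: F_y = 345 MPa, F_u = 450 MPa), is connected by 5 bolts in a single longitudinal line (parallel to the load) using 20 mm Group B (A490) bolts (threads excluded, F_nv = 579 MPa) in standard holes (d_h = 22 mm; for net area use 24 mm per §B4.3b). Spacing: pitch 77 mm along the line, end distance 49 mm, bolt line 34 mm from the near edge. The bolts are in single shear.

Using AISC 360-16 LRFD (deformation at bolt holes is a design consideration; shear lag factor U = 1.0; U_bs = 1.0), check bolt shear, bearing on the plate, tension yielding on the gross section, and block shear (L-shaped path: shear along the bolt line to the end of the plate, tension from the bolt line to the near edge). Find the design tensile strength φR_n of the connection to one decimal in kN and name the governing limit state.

292.5 kN (gross-section yield governs)

Bolt shear: A_b = π(20)²/4 = 314.16 mm². φR_n = 0.75 × 579 × 314.16 × 5 × 1 = 682.1 kN.
Bearing (6 mm plate, F_u = 450 MPa): end bolts L_c = 49 − 22/2 = 38, R_n = min(1.2×38×6×450, 2.4×20×6×450) = 123.12 kN/bolt; interior L_c = 77 − 22 = 55, R_n = 129.6 kN/bolt. φR_n = 0.75 × (1×123.12 + 4×129.6) = 481.1 kN.
Tension yield (gross): A_g = 157×6 = 942 mm². φR_n = 0.90 × 345 × 942 = 292.5 kN.
Block shear: shear path 1×[49+4×77] = 1×357 mm, A_gv = 2142, A_nv = 1×(357 − 4.5×24)×6 = 1494 mm²; tension to near edge: (34 − 0.5×24)×6 = 132 mm². R_n = min(0.6×450×1494, 0.6×345×2142) + 1.0×450×132 = min(403.38, 443.39) + 59.4 = 462.78 kN. φR_n = 0.75 × 462.78 = 347.1 kN.
Governing: min(682.1, 481.1, 292.5, 347.1) = 292.5 kN → gross-section yield.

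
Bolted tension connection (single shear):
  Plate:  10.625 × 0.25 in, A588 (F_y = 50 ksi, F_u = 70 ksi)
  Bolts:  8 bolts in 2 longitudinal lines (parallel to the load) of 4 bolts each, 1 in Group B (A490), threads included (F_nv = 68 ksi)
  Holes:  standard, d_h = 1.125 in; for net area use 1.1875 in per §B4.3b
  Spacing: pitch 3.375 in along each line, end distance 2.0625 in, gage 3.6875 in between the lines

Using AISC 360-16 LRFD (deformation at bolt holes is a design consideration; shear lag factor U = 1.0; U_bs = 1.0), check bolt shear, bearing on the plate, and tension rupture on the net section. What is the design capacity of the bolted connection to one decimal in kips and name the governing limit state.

Bolt shear: A_b = π(1)²/4 = 0.7854 in². φR_n = 0.75 × 68 × 0.7854 × 8 × 1 = 320.4 kips.
Bearing (0.25 in plate, F_u = 70 ksi): end bolts L_c = 2.0625 − 1.125/2 = 1.5, R_n = min(1.2×1.5×0.25×70, 2.4×1×0.25×70) = 31.5 kips/bolt; interior L_c = 3.375 − 1.125 = 2.25, R_n = 42 kips/bolt. φR_n = 0.75 × (2×31.5 + 6×42) = 236.3 kips.
Tension rupture (net): A_n = (10.625 − 2×1.1875)×0.25 = 2.0625 in² (U = 1.0, A_e = A_n). φR_n = 0.75 × 70 × 2.0625 = 108.3 kips.
Governing: min(320.4, 236.3, 108.3) = 108.3 kips → net-section rupture.

108.3 kips (net-section rupture governs)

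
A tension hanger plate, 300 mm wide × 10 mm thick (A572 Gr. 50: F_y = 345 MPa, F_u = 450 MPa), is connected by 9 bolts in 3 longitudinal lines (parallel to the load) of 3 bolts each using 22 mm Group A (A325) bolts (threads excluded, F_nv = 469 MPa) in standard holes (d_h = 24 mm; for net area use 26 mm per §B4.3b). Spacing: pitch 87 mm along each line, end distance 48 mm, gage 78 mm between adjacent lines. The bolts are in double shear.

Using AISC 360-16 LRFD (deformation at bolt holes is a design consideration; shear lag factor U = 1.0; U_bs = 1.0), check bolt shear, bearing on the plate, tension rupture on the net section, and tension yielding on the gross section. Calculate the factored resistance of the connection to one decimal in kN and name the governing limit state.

749.3 kN (net-section rupture governs)

Bolt shear: A_b = π(22)²/4 = 380.13 mm². φR_n = 0.75 × 469 × 380.13 × 9 × 2 = 2406.8 kN.
Bearing (10 mm plate, F_u = 450 MPa): end bolts L_c = 48 − 24/2 = 36, R_n = min(1.2×36×10×450, 2.4×22×10×450) = 194.4 kN/bolt; interior L_c = 87 − 24 = 63, R_n = 237.6 kN/bolt. φR_n = 0.75 × (3×194.4 + 6×237.6) = 1506.6 kN.
Tension rupture (net): A_n = (300 − 3×26)×10 = 2220 mm² (U = 1.0, A_e = A_n). φR_n = 0.75 × 450 × 2220 = 749.3 kN.
Tension yield (gross): A_g = 300×10 = 3000 mm². φR_n = 0.90 × 345 × 3000 = 931.5 kN.
Governing: min(2406.8, 1506.6, 749.3, 931.5) = 749.3 kN → net-section rupture.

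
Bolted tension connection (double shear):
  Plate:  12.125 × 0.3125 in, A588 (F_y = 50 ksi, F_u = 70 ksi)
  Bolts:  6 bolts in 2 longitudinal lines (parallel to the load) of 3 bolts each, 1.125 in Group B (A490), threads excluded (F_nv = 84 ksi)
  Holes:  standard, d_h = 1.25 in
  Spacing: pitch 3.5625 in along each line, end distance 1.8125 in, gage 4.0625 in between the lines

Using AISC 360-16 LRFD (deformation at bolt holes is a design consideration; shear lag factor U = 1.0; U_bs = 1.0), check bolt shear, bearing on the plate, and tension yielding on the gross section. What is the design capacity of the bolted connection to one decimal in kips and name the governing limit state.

170.5 kips (gross-section yield governs)

Bolt shear: A_b = π(1.125)²/4 = 0.99402 in². φR_n = 0.75 × 84 × 0.99402 × 6 × 2 = 751.5 kips.
Bearing (0.3125 in plate, F_u = 70 ksi): end bolts L_c = 1.8125 − 1.25/2 = 1.1875, R_n = min(1.2×1.1875×0.3125×70, 2.4×1.125×0.3125×70) = 31.172 kips/bolt; interior L_c = 3.5625 − 1.25 = 2.3125, R_n = 59.063 kips/bolt. φR_n = 0.75 × (2×31.172 + 4×59.063) = 223.9 kips.
Tension yield (gross): A_g = 12.125×0.3125 = 3.7891 in². φR_n = 0.90 × 50 × 3.7891 = 170.5 kips.
Governing: min(751.5, 223.9, 170.5) = 170.5 kips → gross-section yield.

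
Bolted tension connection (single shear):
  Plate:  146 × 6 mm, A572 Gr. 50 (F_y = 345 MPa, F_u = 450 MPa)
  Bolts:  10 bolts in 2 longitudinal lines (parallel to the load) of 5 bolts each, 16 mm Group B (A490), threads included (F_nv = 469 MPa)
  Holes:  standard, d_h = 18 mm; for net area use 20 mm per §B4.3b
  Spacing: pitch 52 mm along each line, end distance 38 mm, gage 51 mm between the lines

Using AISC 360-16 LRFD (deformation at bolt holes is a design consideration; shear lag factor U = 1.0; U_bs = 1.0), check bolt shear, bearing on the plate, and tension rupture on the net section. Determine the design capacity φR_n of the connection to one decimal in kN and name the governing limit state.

214.7 kN (net-section rupture governs)

Bolt shear: A_b = π(16)²/4 = 201.06 mm². φR_n = 0.75 × 469 × 201.06 × 10 × 1 = 707.2 kN.
Bearing (6 mm plate, F_u = 450 MPa): end bolts L_c = 38 − 18/2 = 29, R_n = min(1.2×29×6×450, 2.4×16×6×450) = 93.96 kN/bolt; interior L_c = 52 − 18 = 34, R_n = 103.68 kN/bolt. φR_n = 0.75 × (2×93.96 + 8×103.68) = 763.0 kN.
Tension rupture (net): A_n = (146 − 2×20)×6 = 636 mm² (U = 1.0, A_e = A_n). φR_n = 0.75 × 450 × 636 = 214.7 kN.
Governing: min(707.2, 763.0, 214.7) = 214.7 kN → net-section rupture.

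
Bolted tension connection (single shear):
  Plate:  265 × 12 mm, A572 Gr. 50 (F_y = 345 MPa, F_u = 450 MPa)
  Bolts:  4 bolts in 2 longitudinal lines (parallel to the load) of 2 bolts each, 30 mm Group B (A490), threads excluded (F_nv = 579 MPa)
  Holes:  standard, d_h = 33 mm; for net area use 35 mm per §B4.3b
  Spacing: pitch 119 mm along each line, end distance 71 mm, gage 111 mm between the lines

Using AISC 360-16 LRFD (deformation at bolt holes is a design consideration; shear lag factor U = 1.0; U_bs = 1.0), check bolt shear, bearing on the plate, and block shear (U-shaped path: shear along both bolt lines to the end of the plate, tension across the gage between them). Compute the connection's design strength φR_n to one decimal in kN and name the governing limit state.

976.1 kN (block shear governs)

Bolt shear: A_b = π(30)²/4 = 706.86 mm². φR_n = 0.75 × 579 × 706.86 × 4 × 1 = 1227.8 kN.
Bearing (12 mm plate, F_u = 450 MPa): end bolts L_c = 71 − 33/2 = 54.5, R_n = min(1.2×54.5×12×450, 2.4×30×12×450) = 353.16 kN/bolt; interior L_c = 119 − 33 = 86, R_n = 388.8 kN/bolt. φR_n = 0.75 × (2×353.16 + 2×388.8) = 1112.9 kN.
Block shear: shear path 2×[71+1×119] = 2×190 mm, A_gv = 4560, A_nv = 2×(190 − 1.5×35)×12 = 3300 mm²; tension across gage: (111 − 1×35)×12 = 912 mm². R_n = min(0.6×450×3300, 0.6×345×4560) + 1.0×450×912 = min(891, 943.92) + 410.4 = 1301.4 kN. φR_n = 0.75 × 1301.4 = 976.1 kN.
Governing: min(1227.8, 1112.9, 976.1) = 976.1 kN → block shear.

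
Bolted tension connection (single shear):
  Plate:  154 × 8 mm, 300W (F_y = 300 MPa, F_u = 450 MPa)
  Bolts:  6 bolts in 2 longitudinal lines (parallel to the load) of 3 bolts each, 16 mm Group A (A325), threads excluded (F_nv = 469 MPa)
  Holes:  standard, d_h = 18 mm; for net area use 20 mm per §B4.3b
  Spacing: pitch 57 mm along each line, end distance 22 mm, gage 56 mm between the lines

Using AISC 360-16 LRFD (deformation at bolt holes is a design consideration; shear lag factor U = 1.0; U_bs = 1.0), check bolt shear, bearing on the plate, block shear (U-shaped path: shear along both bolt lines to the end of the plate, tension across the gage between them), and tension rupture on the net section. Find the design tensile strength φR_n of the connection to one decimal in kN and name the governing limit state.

Bolt shear: A_b = π(16)²/4 = 201.06 mm². φR_n = 0.75 × 469 × 201.06 × 6 × 1 = 424.3 kN.
Bearing (8 mm plate, F_u = 450 MPa): end bolts L_c = 22 − 18/2 = 13, R_n = min(1.2×13×8×450, 2.4×16×8×450) = 56.16 kN/bolt; interior L_c = 57 − 18 = 39, R_n = 138.24 kN/bolt. φR_n = 0.75 × (2×56.16 + 4×138.24) = 499.0 kN.
Block shear: shear path 2×[22+2×57] = 2×136 mm, A_gv = 2176, A_nv = 2×(136 − 2.5×20)×8 = 1376 mm²; tension across gage: (56 − 1×20)×8 = 288 mm². R_n = min(0.6×450×1376, 0.6×300×2176) + 1.0×450×288 = min(371.52, 391.68) + 129.6 = 501.12 kN. φR_n = 0.75 × 501.12 = 375.8 kN.
Tension rupture (net): A_n = (154 − 2×20)×8 = 912 mm² (U = 1.0, A_e = A_n). φR_n = 0.75 × 450 × 912 = 307.8 kN.
Governing: min(424.3, 499.0, 375.8, 307.8) = 307.8 kN → net-section rupture.

307.8 kN (net-section rupture governs)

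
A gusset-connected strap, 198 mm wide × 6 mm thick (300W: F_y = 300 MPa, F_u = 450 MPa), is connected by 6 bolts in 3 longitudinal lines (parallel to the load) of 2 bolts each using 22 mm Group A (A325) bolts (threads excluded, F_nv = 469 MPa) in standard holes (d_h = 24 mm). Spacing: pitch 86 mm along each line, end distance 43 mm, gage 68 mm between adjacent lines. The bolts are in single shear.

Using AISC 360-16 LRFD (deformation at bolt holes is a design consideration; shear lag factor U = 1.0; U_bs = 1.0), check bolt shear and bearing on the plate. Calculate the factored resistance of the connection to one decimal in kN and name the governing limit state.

546.8 kN (bearing governs)

Bolt shear: A_b = π(22)²/4 = 380.13 mm². φR_n = 0.75 × 469 × 380.13 × 6 × 1 = 802.3 kN.
Bearing (6 mm plate, F_u = 450 MPa): end bolts L_c = 43 − 24/2 = 31, R_n = min(1.2×31×6×450, 2.4×22×6×450) = 100.44 kN/bolt; interior L_c = 86 − 24 = 62, R_n = 142.56 kN/bolt. φR_n = 0.75 × (3×100.44 + 3×142.56) = 546.8 kN.
Governing: min(802.3, 546.8) = 546.8 kN → bearing.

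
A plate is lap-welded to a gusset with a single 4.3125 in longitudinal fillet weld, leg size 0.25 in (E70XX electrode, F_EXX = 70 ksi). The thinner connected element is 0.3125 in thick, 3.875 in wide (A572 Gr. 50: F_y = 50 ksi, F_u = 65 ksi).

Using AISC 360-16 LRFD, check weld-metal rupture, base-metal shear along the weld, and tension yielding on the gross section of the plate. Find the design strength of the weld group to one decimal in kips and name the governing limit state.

Weld metal: throat = 0.707×0.25 = 0.17675 in, L = 4.3125 in. φR_n = 0.75 × 0.6 × 70 × 0.17675 × 4.3125 = 24.0 kips.
Base metal shear (0.3125 in plate): yield φR_n = 1.0×0.6×50×0.3125×4.3125 = 40.4 kips; rupture φR_n = 0.75×0.6×65×0.3125×4.3125 = 39.4 kips; take 39.4 kips (rupture).
Tension yield (gross): A_g = 3.875×0.3125 = 1.2109 in². φR_n = 0.90 × 50 × 1.2109 = 54.5 kips.
Governing: min(24.0, 39.4, 54.5) = 24.0 kips → weld metal.

24.0 kips (weld metal governs)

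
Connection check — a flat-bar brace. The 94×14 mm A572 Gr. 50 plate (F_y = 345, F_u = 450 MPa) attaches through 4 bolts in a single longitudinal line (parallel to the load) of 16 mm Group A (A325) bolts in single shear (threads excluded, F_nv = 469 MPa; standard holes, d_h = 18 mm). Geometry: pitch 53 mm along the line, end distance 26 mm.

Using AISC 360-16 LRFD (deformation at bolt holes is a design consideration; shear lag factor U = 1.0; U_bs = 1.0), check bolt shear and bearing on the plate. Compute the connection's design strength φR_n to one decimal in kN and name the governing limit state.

282.9 kN (bolt shear governs)

Bolt shear: A_b = π(16)²/4 = 201.06 mm². φR_n = 0.75 × 469 × 201.06 × 4 × 1 = 282.9 kN.
Bearing (14 mm plate, F_u = 450 MPa): end bolts L_c = 26 − 18/2 = 17, R_n = min(1.2×17×14×450, 2.4×16×14×450) = 128.52 kN/bolt; interior L_c = 53 − 18 = 35, R_n = 241.92 kN/bolt. φR_n = 0.75 × (1×128.52 + 3×241.92) = 640.7 kN.
Governing: min(282.9, 640.7) = 282.9 kN → bolt shear.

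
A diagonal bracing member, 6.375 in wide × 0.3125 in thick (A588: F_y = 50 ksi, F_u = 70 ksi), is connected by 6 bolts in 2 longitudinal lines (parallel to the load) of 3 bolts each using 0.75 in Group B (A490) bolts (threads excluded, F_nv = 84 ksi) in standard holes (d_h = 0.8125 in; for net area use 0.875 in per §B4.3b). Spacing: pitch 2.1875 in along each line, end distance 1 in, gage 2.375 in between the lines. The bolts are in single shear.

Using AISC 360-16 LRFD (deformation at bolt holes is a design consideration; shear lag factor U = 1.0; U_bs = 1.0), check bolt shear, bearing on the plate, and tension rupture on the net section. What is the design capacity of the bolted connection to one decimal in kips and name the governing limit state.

75.9 kips (net-section rupture governs)

Bolt shear: A_b = π(0.75)²/4 = 0.44179 in². φR_n = 0.75 × 84 × 0.44179 × 6 × 1 = 167.0 kips.
Bearing (0.3125 in plate, F_u = 70 ksi): end bolts L_c = 1 − 0.8125/2 = 0.59375, R_n = min(1.2×0.59375×0.3125×70, 2.4×0.75×0.3125×70) = 15.586 kips/bolt; interior L_c = 2.1875 − 0.8125 = 1.375, R_n = 36.094 kips/bolt. φR_n = 0.75 × (2×15.586 + 4×36.094) = 131.7 kips.
Tension rupture (net): A_n = (6.375 − 2×0.875)×0.3125 = 1.4453 in² (U = 1.0, A_e = A_n). φR_n = 0.75 × 70 × 1.4453 = 75.9 kips.
Governing: min(167.0, 131.7, 75.9) = 75.9 kips → net-section rupture.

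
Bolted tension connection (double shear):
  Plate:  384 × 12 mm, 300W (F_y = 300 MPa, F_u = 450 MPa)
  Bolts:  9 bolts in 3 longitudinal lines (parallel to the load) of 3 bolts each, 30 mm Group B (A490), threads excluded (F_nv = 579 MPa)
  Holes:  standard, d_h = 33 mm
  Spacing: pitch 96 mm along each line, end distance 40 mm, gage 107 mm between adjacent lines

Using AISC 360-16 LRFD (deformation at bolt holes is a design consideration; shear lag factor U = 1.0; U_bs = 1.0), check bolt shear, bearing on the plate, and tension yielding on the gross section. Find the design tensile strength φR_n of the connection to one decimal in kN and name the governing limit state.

Bolt shear: A_b = π(30)²/4 = 706.86 mm². φR_n = 0.75 × 579 × 706.86 × 9 × 2 = 5525.2 kN.
Bearing (12 mm plate, F_u = 450 MPa): end bolts L_c = 40 − 33/2 = 23.5, R_n = min(1.2×23.5×12×450, 2.4×30×12×450) = 152.28 kN/bolt; interior L_c = 96 − 33 = 63, R_n = 388.8 kN/bolt. φR_n = 0.75 × (3×152.28 + 6×388.8) = 2092.2 kN.
Tension yield (gross): A_g = 384×12 = 4608 mm². φR_n = 0.90 × 300 × 4608 = 1244.2 kN.
Governing: min(5525.2, 2092.2, 1244.2) = 1244.2 kN → gross-section yield.

1244.2 kN (gross-section yield governs)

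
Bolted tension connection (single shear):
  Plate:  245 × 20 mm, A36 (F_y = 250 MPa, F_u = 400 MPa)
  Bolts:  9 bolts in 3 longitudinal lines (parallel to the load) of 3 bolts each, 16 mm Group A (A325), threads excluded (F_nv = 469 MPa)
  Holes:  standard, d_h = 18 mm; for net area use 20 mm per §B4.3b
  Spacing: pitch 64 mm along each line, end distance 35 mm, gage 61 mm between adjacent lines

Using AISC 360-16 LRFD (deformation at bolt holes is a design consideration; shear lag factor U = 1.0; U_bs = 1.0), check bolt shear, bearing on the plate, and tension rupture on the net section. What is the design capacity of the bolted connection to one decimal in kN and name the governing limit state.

Bolt shear: A_b = π(16)²/4 = 201.06 mm². φR_n = 0.75 × 469 × 201.06 × 9 × 1 = 636.5 kN.
Bearing (20 mm plate, F_u = 400 MPa): end bolts L_c = 35 − 18/2 = 26, R_n = min(1.2×26×20×400, 2.4×16×20×400) = 249.6 kN/bolt; interior L_c = 64 − 18 = 46, R_n = 307.2 kN/bolt. φR_n = 0.75 × (3×249.6 + 6×307.2) = 1944.0 kN.
Tension rupture (net): A_n = (245 − 3×20)×20 = 3700 mm² (U = 1.0, A_e = A_n). φR_n = 0.75 × 400 × 3700 = 1110.0 kN.
Governing: min(636.5, 1944.0, 1110.0) = 636.5 kN → bolt shear.

636.5 kN (bolt shear governs)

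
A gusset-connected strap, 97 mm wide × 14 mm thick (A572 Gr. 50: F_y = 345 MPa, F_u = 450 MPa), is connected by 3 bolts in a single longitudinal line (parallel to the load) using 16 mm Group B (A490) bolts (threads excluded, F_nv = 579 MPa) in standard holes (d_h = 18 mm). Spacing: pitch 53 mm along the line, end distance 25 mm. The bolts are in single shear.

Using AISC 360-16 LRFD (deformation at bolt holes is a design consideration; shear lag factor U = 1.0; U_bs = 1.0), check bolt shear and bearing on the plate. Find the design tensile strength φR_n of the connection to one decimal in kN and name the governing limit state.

261.9 kN (bolt shear governs)

Bolt shear: A_b = π(16)²/4 = 201.06 mm². φR_n = 0.75 × 579 × 201.06 × 3 × 1 = 261.9 kN.
Bearing (14 mm plate, F_u = 450 MPa): end bolts L_c = 25 − 18/2 = 16, R_n = min(1.2×16×14×450, 2.4×16×14×450) = 120.96 kN/bolt; interior L_c = 53 − 18 = 35, R_n = 241.92 kN/bolt. φR_n = 0.75 × (1×120.96 + 2×241.92) = 453.6 kN.
Governing: min(261.9, 453.6) = 261.9 kN → bolt shear.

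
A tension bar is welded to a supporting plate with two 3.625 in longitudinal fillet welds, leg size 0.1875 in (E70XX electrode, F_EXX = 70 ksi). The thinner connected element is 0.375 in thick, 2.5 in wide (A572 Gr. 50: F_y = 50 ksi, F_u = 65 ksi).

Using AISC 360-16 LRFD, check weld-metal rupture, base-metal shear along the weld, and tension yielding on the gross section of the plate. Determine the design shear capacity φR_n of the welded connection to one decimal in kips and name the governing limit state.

30.3 kips (weld metal governs)

Weld metal: throat = 0.707×0.1875 = 0.13256 in, L = 2×3.625 = 7.25 in. φR_n = 0.75 × 0.6 × 70 × 0.13256 × 7.25 = 30.3 kips.
Base metal shear (0.375 in plate): yield φR_n = 1.0×0.6×50×0.375×7.25 = 81.6 kips; rupture φR_n = 0.75×0.6×65×0.375×7.25 = 79.5 kips; take 79.5 kips (rupture).
Tension yield (gross): A_g = 2.5×0.375 = 0.9375 in². φR_n = 0.90 × 50 × 0.9375 = 42.2 kips.
Governing: min(30.3, 79.5, 42.2) = 30.3 kips → weld metal.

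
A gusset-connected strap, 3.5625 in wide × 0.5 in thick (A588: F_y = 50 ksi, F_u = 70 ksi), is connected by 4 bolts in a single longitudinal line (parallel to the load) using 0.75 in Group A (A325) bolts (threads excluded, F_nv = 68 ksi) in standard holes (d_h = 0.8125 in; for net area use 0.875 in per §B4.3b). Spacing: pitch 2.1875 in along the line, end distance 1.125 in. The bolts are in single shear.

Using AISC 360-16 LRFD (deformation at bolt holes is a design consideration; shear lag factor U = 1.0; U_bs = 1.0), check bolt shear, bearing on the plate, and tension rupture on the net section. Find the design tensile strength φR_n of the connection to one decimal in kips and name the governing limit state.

Bolt shear: A_b = π(0.75)²/4 = 0.44179 in². φR_n = 0.75 × 68 × 0.44179 × 4 × 1 = 90.1 kips.
Bearing (0.5 in plate, F_u = 70 ksi): end bolts L_c = 1.125 − 0.8125/2 = 0.71875, R_n = min(1.2×0.71875×0.5×70, 2.4×0.75×0.5×70) = 30.188 kips/bolt; interior L_c = 2.1875 − 0.8125 = 1.375, R_n = 57.75 kips/bolt. φR_n = 0.75 × (1×30.188 + 3×57.75) = 152.6 kips.
Tension rupture (net): A_n = (3.5625 − 1×0.875)×0.5 = 1.3438 in² (U = 1.0, A_e = A_n). φR_n = 0.75 × 70 × 1.3438 = 70.5 kips.
Governing: min(90.1, 152.6, 70.5) = 70.5 kips → net-section rupture.

70.5 kips (net-section rupture governs)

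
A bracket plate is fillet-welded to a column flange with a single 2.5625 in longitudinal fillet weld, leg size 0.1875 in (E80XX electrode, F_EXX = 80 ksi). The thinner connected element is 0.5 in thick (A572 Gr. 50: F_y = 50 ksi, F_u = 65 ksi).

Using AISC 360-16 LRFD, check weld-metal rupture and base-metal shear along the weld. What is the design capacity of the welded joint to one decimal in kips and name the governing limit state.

Weld metal: throat = 0.707×0.1875 = 0.13256 in, L = 2.5625 in. φR_n = 0.75 × 0.6 × 80 × 0.13256 × 2.5625 = 12.2 kips.
Base metal shear (0.5 in plate): yield φR_n = 1.0×0.6×50×0.5×2.5625 = 38.4 kips; rupture φR_n = 0.75×0.6×65×0.5×2.5625 = 37.5 kips; take 37.5 kips (rupture).
Governing: min(12.2, 37.5) = 12.2 kips → weld metal.

12.2 kips (weld metal governs)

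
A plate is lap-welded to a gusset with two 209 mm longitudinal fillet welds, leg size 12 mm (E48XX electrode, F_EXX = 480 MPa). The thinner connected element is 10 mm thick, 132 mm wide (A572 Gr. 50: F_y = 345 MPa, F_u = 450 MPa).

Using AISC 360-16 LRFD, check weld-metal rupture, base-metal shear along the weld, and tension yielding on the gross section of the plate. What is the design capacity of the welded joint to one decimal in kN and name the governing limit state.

409.9 kN (gross-section yield governs)

Weld metal: throat = 0.707×12 = 8.484 mm, L = 2×209 = 418 mm. φR_n = 0.75 × 0.6 × 480 × 8.484 × 418 = 766.0 kN.
Base metal shear (10 mm plate): yield φR_n = 1.0×0.6×345×10×418 = 865.3 kN; rupture φR_n = 0.75×0.6×450×10×418 = 846.5 kN; take 846.5 kN (rupture).
Tension yield (gross): A_g = 132×10 = 1320 mm². φR_n = 0.90 × 345 × 1320 = 409.9 kN.
Governing: min(766.0, 846.5, 409.9) = 409.9 kN → gross-section yield.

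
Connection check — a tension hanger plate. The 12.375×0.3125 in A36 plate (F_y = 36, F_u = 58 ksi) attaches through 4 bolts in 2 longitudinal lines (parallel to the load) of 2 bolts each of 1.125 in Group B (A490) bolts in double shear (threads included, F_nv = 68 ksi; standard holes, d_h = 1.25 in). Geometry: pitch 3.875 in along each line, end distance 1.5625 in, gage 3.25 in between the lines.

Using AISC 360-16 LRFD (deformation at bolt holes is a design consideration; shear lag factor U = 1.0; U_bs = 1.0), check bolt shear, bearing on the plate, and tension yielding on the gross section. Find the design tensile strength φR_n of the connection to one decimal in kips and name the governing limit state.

Bolt shear: A_b = π(1.125)²/4 = 0.99402 in². φR_n = 0.75 × 68 × 0.99402 × 4 × 2 = 405.6 kips.
Bearing (0.3125 in plate, F_u = 58 ksi): end bolts L_c = 1.5625 − 1.25/2 = 0.9375, R_n = min(1.2×0.9375×0.3125×58, 2.4×1.125×0.3125×58) = 20.391 kips/bolt; interior L_c = 3.875 − 1.25 = 2.625, R_n = 48.938 kips/bolt. φR_n = 0.75 × (2×20.391 + 2×48.938) = 104.0 kips.
Tension yield (gross): A_g = 12.375×0.3125 = 3.8672 in². φR_n = 0.90 × 36 × 3.8672 = 125.3 kips.
Governing: min(405.6, 104.0, 125.3) = 104.0 kips → bearing.

104.0 kips (bearing governs)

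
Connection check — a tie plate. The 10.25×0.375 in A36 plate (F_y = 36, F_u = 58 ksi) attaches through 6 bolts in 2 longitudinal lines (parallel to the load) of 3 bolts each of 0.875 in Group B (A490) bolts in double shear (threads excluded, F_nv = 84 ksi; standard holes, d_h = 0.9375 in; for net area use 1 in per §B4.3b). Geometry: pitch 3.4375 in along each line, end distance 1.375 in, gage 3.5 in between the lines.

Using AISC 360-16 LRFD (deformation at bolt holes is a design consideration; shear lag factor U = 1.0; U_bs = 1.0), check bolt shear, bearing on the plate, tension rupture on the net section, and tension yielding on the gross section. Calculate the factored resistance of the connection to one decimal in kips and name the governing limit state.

Bolt shear: A_b = π(0.875)²/4 = 0.60132 in². φR_n = 0.75 × 84 × 0.60132 × 6 × 2 = 454.6 kips.
Bearing (0.375 in plate, F_u = 58 ksi): end bolts L_c = 1.375 − 0.9375/2 = 0.90625, R_n = min(1.2×0.90625×0.375×58, 2.4×0.875×0.375×58) = 23.653 kips/bolt; interior L_c = 3.4375 − 0.9375 = 2.5, R_n = 45.675 kips/bolt. φR_n = 0.75 × (2×23.653 + 4×45.675) = 172.5 kips.
Tension rupture (net): A_n = (10.25 − 2×1)×0.375 = 3.0938 in² (U = 1.0, A_e = A_n). φR_n = 0.75 × 58 × 3.0938 = 134.6 kips.
Tension yield (gross): A_g = 10.25×0.375 = 3.8438 in². φR_n = 0.90 × 36 × 3.8438 = 124.5 kips.
Governing: min(454.6, 172.5, 134.6, 124.5) = 124.5 kips → gross-section yield.

124.5 kips (gross-section yield governs)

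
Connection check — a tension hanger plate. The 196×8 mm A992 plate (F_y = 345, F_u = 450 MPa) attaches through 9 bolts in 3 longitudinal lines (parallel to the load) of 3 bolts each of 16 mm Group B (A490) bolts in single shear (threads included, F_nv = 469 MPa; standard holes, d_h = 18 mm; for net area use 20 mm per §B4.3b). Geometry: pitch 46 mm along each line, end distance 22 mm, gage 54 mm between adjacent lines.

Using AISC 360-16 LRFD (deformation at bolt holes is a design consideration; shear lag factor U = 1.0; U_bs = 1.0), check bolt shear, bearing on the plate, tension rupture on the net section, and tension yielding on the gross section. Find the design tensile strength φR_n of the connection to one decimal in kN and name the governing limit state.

367.2 kN (net-section rupture governs)

Bolt shear: A_b = π(16)²/4 = 201.06 mm². φR_n = 0.75 × 469 × 201.06 × 9 × 1 = 636.5 kN.
Bearing (8 mm plate, F_u = 450 MPa): end bolts L_c = 22 − 18/2 = 13, R_n = min(1.2×13×8×450, 2.4×16×8×450) = 56.16 kN/bolt; interior L_c = 46 − 18 = 28, R_n = 120.96 kN/bolt. φR_n = 0.75 × (3×56.16 + 6×120.96) = 670.7 kN.
Tension rupture (net): A_n = (196 − 3×20)×8 = 1088 mm² (U = 1.0, A_e = A_n). φR_n = 0.75 × 450 × 1088 = 367.2 kN.
Tension yield (gross): A_g = 196×8 = 1568 mm². φR_n = 0.90 × 345 × 1568 = 486.9 kN.
Governing: min(636.5, 670.7, 367.2, 486.9) = 367.2 kN → net-section rupture.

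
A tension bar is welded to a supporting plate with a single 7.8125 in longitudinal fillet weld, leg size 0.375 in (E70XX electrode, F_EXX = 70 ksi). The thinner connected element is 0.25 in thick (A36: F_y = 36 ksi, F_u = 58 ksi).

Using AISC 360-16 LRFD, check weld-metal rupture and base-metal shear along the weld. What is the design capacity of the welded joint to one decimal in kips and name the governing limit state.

Weld metal: throat = 0.707×0.375 = 0.26513 in, L = 7.8125 in. φR_n = 0.75 × 0.6 × 70 × 0.26513 × 7.8125 = 65.2 kips.
Base metal shear (0.25 in plate): yield φR_n = 1.0×0.6×36×0.25×7.8125 = 42.2 kips; rupture φR_n = 0.75×0.6×58×0.25×7.8125 = 51.0 kips; take 42.2 kips (yield).
Governing: min(65.2, 42.2) = 42.2 kips → base-metal shear.

42.2 kips (base-metal shear governs)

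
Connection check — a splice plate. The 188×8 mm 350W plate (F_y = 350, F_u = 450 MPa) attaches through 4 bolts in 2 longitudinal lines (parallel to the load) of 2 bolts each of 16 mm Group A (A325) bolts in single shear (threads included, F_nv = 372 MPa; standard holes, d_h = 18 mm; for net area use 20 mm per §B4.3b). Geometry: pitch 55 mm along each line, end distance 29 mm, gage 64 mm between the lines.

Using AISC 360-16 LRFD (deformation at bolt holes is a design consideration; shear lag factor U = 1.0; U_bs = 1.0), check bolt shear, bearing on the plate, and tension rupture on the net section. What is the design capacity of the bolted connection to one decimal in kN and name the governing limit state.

224.4 kN (bolt shear governs)

Bolt shear: A_b = π(16)²/4 = 201.06 mm². φR_n = 0.75 × 372 × 201.06 × 4 × 1 = 224.4 kN.
Bearing (8 mm plate, F_u = 450 MPa): end bolts L_c = 29 − 18/2 = 20, R_n = min(1.2×20×8×450, 2.4×16×8×450) = 86.4 kN/bolt; interior L_c = 55 − 18 = 37, R_n = 138.24 kN/bolt. φR_n = 0.75 × (2×86.4 + 2×138.24) = 337.0 kN.
Tension rupture (net): A_n = (188 − 2×20)×8 = 1184 mm² (U = 1.0, A_e = A_n). φR_n = 0.75 × 450 × 1184 = 399.6 kN.
Governing: min(224.4, 337.0, 399.6) = 224.4 kN → bolt shear.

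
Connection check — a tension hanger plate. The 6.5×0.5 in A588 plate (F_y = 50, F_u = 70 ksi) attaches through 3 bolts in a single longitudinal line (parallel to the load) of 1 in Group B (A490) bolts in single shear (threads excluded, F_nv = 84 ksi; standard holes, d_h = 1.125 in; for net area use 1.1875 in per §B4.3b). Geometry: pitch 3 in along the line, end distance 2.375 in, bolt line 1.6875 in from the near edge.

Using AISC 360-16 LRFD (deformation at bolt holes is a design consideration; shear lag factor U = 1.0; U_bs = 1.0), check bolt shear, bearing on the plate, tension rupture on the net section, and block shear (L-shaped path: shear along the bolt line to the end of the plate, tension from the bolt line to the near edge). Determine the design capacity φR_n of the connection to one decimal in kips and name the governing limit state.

Bolt shear: A_b = π(1)²/4 = 0.7854 in². φR_n = 0.75 × 84 × 0.7854 × 3 × 1 = 148.4 kips.
Bearing (0.5 in plate, F_u = 70 ksi): end bolts L_c = 2.375 − 1.125/2 = 1.8125, R_n = min(1.2×1.8125×0.5×70, 2.4×1×0.5×70) = 76.125 kips/bolt; interior L_c = 3 − 1.125 = 1.875, R_n = 78.75 kips/bolt. φR_n = 0.75 × (1×76.125 + 2×78.75) = 175.2 kips.
Tension rupture (net): A_n = (6.5 − 1×1.1875)×0.5 = 2.6563 in² (U = 1.0, A_e = A_n). φR_n = 0.75 × 70 × 2.6563 = 139.5 kips.
Block shear: shear path 1×[2.375+2×3] = 1×8.375 in, A_gv = 4.1875, A_nv = 1×(8.375 − 2.5×1.1875)×0.5 = 2.7031 in²; tension to near edge: (1.6875 − 0.5×1.1875)×0.5 = 0.54688 in². R_n = min(0.6×70×2.7031, 0.6×50×4.1875) + 1.0×70×0.54688 = min(113.53, 125.63) + 38.282 = 151.81 kips. φR_n = 0.75 × 151.81 = 113.9 kips.
Governing: min(148.4, 175.2, 139.5, 113.9) = 113.9 kips → block shear.

113.9 kips (block shear governs)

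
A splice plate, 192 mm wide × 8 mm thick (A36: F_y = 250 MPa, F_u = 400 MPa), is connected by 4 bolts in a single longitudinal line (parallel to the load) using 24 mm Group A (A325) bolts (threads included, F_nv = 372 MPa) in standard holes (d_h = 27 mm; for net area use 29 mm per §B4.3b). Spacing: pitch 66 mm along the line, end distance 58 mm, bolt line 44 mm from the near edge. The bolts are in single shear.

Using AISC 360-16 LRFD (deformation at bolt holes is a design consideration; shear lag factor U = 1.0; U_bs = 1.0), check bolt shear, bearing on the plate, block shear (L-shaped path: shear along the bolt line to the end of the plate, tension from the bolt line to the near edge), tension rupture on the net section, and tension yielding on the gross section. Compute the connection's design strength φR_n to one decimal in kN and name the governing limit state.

293.3 kN (block shear governs)

Bolt shear: A_b = π(24)²/4 = 452.39 mm². φR_n = 0.75 × 372 × 452.39 × 4 × 1 = 504.9 kN.
Bearing (8 mm plate, F_u = 400 MPa): end bolts L_c = 58 − 27/2 = 44.5, R_n = min(1.2×44.5×8×400, 2.4×24×8×400) = 170.88 kN/bolt; interior L_c = 66 − 27 = 39, R_n = 149.76 kN/bolt. φR_n = 0.75 × (1×170.88 + 3×149.76) = 465.1 kN.
Block shear: shear path 1×[58+3×66] = 1×256 mm, A_gv = 2048, A_nv = 1×(256 − 3.5×29)×8 = 1236 mm²; tension to near edge: (44 − 0.5×29)×8 = 236 mm². R_n = min(0.6×400×1236, 0.6×250×2048) + 1.0×400×236 = min(296.64, 307.2) + 94.4 = 391.04 kN. φR_n = 0.75 × 391.04 = 293.3 kN.
Tension rupture (net): A_n = (192 − 1×29)×8 = 1304 mm² (U = 1.0, A_e = A_n). φR_n = 0.75 × 400 × 1304 = 391.2 kN.
Tension yield (gross): A_g = 192×8 = 1536 mm². φR_n = 0.90 × 250 × 1536 = 345.6 kN.
Governing: min(504.9, 465.1, 293.3, 391.2, 345.6) = 293.3 kN → block shear.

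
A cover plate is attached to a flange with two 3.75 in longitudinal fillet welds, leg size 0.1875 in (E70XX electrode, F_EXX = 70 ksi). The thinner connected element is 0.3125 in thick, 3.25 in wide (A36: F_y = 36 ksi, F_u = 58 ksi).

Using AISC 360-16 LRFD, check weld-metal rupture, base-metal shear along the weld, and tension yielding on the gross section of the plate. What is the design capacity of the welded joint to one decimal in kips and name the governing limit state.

Weld metal: throat = 0.707×0.1875 = 0.13256 in, L = 2×3.75 = 7.5 in. φR_n = 0.75 × 0.6 × 70 × 0.13256 × 7.5 = 31.3 kips.
Base metal shear (0.3125 in plate): yield φR_n = 1.0×0.6×36×0.3125×7.5 = 50.6 kips; rupture φR_n = 0.75×0.6×58×0.3125×7.5 = 61.2 kips; take 50.6 kips (yield).
Tension yield (gross): A_g = 3.25×0.3125 = 1.0156 in². φR_n = 0.90 × 36 × 1.0156 = 32.9 kips.
Governing: min(31.3, 50.6, 32.9) = 31.3 kips → weld metal.

31.3 kips (weld metal governs)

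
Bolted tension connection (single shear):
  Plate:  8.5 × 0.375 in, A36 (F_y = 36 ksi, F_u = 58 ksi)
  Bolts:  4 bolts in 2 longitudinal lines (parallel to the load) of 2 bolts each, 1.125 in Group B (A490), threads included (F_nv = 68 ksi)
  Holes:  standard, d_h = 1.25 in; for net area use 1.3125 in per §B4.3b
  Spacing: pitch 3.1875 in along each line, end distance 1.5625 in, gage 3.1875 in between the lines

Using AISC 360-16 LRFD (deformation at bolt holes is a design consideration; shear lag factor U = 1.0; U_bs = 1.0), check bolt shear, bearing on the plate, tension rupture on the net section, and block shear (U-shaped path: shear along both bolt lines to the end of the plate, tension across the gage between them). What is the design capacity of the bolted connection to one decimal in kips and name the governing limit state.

Bolt shear: A_b = π(1.125)²/4 = 0.99402 in². φR_n = 0.75 × 68 × 0.99402 × 4 × 1 = 202.8 kips.
Bearing (0.375 in plate, F_u = 58 ksi): end bolts L_c = 1.5625 − 1.25/2 = 0.9375, R_n = min(1.2×0.9375×0.375×58, 2.4×1.125×0.375×58) = 24.469 kips/bolt; interior L_c = 3.1875 − 1.25 = 1.9375, R_n = 50.569 kips/bolt. φR_n = 0.75 × (2×24.469 + 2×50.569) = 112.6 kips.
Tension rupture (net): A_n = (8.5 − 2×1.3125)×0.375 = 2.2031 in² (U = 1.0, A_e = A_n). φR_n = 0.75 × 58 × 2.2031 = 95.8 kips.
Block shear: shear path 2×[1.5625+1×3.1875] = 2×4.75 in, A_gv = 3.5625, A_nv = 2×(4.75 − 1.5×1.3125)×0.375 = 2.0859 in²; tension across gage: (3.1875 − 1×1.3125)×0.375 = 0.70313 in². R_n = min(0.6×58×2.0859, 0.6×36×3.5625) + 1.0×58×0.70313 = min(72.589, 76.95) + 40.782 = 113.37 kips. φR_n = 0.75 × 113.37 = 85.0 kips.
Governing: min(202.8, 112.6, 95.8, 85.0) = 85.0 kips → block shear.

85.0 kips (block shear governs)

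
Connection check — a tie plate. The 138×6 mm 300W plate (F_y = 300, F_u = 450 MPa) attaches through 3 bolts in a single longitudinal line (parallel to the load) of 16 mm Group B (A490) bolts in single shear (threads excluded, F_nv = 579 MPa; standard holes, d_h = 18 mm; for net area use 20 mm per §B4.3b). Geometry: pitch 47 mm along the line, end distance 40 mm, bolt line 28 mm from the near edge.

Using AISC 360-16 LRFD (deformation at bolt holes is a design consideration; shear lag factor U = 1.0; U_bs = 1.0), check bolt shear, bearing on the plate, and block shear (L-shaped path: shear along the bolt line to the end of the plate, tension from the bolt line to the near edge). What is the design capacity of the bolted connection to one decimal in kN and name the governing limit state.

138.5 kN (block shear governs)

Bolt shear: A_b = π(16)²/4 = 201.06 mm². φR_n = 0.75 × 579 × 201.06 × 3 × 1 = 261.9 kN.
Bearing (6 mm plate, F_u = 450 MPa): end bolts L_c = 40 − 18/2 = 31, R_n = min(1.2×31×6×450, 2.4×16×6×450) = 100.44 kN/bolt; interior L_c = 47 − 18 = 29, R_n = 93.96 kN/bolt. φR_n = 0.75 × (1×100.44 + 2×93.96) = 216.3 kN.
Block shear: shear path 1×[40+2×47] = 1×134 mm, A_gv = 804, A_nv = 1×(134 − 2.5×20)×6 = 504 mm²; tension to near edge: (28 − 0.5×20)×6 = 108 mm². R_n = min(0.6×450×504, 0.6×300×804) + 1.0×450×108 = min(136.08, 144.72) + 48.6 = 184.68 kN. φR_n = 0.75 × 184.68 = 138.5 kN.
Governing: min(261.9, 216.3, 138.5) = 138.5 kN → block shear.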